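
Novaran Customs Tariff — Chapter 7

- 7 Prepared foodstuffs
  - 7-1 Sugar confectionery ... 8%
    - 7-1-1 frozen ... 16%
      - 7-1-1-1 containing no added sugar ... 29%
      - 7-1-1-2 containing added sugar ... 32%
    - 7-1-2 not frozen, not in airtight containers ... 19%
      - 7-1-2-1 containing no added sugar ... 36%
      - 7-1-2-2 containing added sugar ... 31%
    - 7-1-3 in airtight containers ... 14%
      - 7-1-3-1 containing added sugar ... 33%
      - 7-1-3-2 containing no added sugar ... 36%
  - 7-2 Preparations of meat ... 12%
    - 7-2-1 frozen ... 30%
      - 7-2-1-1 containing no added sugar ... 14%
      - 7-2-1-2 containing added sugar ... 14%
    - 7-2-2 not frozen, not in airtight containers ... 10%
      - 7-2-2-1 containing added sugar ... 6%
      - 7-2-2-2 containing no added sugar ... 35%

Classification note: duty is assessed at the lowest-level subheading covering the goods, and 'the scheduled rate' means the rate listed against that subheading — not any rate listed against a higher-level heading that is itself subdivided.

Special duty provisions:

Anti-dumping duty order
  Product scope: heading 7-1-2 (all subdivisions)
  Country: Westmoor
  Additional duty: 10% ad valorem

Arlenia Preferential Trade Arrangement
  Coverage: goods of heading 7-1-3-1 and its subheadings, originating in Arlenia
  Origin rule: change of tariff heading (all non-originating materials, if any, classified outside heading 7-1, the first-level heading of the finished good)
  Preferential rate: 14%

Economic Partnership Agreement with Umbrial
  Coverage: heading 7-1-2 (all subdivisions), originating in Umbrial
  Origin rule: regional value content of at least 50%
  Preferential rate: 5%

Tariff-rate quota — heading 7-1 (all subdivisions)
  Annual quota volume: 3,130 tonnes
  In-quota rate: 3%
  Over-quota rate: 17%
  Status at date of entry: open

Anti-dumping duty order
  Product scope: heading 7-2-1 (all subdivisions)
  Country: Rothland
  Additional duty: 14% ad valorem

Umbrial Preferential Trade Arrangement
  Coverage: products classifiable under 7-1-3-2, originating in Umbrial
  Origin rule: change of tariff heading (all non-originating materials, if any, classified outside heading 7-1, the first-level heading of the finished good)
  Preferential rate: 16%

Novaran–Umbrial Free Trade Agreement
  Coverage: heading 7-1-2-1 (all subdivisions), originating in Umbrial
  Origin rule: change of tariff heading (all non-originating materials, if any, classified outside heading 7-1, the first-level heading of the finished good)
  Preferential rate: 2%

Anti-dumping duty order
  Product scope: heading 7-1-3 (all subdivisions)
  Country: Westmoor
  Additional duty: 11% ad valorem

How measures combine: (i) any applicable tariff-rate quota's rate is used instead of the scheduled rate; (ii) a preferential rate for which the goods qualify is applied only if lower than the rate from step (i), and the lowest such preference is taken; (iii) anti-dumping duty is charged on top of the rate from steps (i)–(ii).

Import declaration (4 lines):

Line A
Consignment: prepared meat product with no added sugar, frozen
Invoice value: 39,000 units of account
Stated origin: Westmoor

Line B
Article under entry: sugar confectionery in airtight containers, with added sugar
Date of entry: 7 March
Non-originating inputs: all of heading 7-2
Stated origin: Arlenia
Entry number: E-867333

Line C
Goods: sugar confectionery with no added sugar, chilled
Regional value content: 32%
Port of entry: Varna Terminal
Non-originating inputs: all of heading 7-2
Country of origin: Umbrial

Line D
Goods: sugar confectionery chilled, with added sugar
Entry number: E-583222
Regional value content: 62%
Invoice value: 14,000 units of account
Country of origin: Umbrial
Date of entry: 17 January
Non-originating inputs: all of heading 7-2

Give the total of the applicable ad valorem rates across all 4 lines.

22%

Line A: prepared meat product → 7-2; frozen → 7-2-1; with no added sugar → 7-2-1-1. Scheduled 14%. No special measure applies. → 14%.
Line B: sugar confectionery → 7-1; in airtight containers → 7-1-3; with added sugar → 7-1-3-1. Scheduled 33%. quota on 7-1 open → in-quota 3%; Arlenia agreement on 7-1-3-1: CTH met → 14% available; preference 14% not lower than 3% → no reduction. → 3%.
Line C: sugar confectionery → 7-1; chilled → 7-1-2; with no added sugar → 7-1-2-1. Scheduled 36%. quota on 7-1 open → in-quota 3%; Umbrial agreement on 7-1-2: RVC < 50%; Umbrial agreement on 7-1-3-2: 7-1-2-1 not covered; Umbrial agreement on 7-1-2-1: CTH met → 2% available; preferential 2%. → 2%.
Line D: sugar confectionery → 7-1; chilled → 7-1-2; with added sugar → 7-1-2-2. Scheduled 31%. quota on 7-1 open → in-quota 3%; Umbrial agreement on 7-1-2: RVC ≥ 50% → 5% available; Umbrial agreement on 7-1-3-2: 7-1-2-2 not covered; Umbrial agreement on 7-1-2-1: 7-1-2-2 not covered; preference 5% not lower than 3% → no reduction. → 3%.
Sum: 14% + 3% + 2% + 3% = 22%.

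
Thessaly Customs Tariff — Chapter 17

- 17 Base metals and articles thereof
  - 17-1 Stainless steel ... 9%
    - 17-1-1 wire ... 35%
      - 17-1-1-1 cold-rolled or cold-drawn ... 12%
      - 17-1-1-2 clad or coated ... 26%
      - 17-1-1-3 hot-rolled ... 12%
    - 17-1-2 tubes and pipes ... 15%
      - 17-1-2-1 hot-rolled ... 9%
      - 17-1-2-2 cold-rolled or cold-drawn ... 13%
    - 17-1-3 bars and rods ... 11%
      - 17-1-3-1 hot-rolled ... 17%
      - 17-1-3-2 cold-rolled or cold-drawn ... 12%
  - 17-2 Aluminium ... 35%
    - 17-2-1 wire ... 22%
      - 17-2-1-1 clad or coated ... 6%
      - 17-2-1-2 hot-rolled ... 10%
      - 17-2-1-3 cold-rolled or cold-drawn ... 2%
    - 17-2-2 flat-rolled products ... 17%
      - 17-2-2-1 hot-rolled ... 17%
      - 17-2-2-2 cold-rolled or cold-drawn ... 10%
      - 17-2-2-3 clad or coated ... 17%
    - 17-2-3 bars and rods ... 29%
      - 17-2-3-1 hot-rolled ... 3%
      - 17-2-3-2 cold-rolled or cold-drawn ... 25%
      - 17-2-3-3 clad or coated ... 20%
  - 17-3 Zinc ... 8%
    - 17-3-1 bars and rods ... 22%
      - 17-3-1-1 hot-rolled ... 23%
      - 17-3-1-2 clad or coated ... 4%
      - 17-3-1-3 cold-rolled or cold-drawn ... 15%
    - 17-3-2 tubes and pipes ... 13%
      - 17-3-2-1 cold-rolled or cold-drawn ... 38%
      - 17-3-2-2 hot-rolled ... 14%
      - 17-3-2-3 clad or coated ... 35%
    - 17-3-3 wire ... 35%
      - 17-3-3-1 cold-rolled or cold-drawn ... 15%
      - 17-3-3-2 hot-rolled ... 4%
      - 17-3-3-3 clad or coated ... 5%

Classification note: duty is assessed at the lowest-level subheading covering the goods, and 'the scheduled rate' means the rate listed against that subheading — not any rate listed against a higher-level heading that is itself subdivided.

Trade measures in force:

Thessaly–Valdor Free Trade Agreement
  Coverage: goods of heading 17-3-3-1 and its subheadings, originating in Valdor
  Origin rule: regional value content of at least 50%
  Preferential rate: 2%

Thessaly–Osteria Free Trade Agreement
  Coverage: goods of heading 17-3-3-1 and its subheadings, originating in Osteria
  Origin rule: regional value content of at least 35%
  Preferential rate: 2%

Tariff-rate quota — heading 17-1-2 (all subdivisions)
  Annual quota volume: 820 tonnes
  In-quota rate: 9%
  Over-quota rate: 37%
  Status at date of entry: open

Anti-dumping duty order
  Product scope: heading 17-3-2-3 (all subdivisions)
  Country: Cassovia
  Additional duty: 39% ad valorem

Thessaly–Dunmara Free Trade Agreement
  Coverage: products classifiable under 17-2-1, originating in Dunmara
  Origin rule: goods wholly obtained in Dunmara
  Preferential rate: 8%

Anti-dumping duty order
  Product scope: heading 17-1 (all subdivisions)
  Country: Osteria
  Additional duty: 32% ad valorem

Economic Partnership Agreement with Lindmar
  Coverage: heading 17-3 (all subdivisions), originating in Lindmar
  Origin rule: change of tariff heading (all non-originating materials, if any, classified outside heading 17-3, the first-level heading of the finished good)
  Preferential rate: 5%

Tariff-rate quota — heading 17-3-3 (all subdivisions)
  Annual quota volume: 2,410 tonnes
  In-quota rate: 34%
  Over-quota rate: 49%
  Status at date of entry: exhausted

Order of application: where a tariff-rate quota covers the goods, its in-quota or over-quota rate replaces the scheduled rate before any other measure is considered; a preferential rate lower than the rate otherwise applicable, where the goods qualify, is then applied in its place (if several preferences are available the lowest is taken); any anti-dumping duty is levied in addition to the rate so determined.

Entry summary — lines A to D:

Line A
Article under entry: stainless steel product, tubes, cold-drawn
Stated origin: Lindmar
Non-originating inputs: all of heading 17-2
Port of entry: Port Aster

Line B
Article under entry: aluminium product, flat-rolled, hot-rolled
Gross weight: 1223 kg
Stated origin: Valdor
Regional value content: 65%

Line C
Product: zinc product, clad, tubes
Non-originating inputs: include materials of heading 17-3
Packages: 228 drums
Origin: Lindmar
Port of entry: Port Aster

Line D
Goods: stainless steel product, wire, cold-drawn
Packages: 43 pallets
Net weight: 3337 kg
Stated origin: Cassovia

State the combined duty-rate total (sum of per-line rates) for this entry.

Line A: stainless steel → 17-1; tubes → 17-1-2; cold-drawn → 17-1-2-2. Scheduled 13%. quota on 17-1-2 open → in-quota 9%; Lindmar agreement on 17-3: 17-1-2-2 not covered. → 9%.
Line B: aluminium → 17-2; flat-rolled → 17-2-2; hot-rolled → 17-2-2-1. Scheduled 17%. Valdor agreement on 17-3-3-1: 17-2-2-1 not covered. → 17%.
Line C: zinc → 17-3; tubes → 17-3-2; clad → 17-3-2-3. Scheduled 35%. Lindmar agreement on 17-3: CTH not met. → 35%.
Line D: stainless steel → 17-1; wire → 17-1-1; cold-drawn → 17-1-1-1. Scheduled 12%. No special measure applies. → 12%.
Sum: 9% + 17% + 35% + 12% = 73%.

73%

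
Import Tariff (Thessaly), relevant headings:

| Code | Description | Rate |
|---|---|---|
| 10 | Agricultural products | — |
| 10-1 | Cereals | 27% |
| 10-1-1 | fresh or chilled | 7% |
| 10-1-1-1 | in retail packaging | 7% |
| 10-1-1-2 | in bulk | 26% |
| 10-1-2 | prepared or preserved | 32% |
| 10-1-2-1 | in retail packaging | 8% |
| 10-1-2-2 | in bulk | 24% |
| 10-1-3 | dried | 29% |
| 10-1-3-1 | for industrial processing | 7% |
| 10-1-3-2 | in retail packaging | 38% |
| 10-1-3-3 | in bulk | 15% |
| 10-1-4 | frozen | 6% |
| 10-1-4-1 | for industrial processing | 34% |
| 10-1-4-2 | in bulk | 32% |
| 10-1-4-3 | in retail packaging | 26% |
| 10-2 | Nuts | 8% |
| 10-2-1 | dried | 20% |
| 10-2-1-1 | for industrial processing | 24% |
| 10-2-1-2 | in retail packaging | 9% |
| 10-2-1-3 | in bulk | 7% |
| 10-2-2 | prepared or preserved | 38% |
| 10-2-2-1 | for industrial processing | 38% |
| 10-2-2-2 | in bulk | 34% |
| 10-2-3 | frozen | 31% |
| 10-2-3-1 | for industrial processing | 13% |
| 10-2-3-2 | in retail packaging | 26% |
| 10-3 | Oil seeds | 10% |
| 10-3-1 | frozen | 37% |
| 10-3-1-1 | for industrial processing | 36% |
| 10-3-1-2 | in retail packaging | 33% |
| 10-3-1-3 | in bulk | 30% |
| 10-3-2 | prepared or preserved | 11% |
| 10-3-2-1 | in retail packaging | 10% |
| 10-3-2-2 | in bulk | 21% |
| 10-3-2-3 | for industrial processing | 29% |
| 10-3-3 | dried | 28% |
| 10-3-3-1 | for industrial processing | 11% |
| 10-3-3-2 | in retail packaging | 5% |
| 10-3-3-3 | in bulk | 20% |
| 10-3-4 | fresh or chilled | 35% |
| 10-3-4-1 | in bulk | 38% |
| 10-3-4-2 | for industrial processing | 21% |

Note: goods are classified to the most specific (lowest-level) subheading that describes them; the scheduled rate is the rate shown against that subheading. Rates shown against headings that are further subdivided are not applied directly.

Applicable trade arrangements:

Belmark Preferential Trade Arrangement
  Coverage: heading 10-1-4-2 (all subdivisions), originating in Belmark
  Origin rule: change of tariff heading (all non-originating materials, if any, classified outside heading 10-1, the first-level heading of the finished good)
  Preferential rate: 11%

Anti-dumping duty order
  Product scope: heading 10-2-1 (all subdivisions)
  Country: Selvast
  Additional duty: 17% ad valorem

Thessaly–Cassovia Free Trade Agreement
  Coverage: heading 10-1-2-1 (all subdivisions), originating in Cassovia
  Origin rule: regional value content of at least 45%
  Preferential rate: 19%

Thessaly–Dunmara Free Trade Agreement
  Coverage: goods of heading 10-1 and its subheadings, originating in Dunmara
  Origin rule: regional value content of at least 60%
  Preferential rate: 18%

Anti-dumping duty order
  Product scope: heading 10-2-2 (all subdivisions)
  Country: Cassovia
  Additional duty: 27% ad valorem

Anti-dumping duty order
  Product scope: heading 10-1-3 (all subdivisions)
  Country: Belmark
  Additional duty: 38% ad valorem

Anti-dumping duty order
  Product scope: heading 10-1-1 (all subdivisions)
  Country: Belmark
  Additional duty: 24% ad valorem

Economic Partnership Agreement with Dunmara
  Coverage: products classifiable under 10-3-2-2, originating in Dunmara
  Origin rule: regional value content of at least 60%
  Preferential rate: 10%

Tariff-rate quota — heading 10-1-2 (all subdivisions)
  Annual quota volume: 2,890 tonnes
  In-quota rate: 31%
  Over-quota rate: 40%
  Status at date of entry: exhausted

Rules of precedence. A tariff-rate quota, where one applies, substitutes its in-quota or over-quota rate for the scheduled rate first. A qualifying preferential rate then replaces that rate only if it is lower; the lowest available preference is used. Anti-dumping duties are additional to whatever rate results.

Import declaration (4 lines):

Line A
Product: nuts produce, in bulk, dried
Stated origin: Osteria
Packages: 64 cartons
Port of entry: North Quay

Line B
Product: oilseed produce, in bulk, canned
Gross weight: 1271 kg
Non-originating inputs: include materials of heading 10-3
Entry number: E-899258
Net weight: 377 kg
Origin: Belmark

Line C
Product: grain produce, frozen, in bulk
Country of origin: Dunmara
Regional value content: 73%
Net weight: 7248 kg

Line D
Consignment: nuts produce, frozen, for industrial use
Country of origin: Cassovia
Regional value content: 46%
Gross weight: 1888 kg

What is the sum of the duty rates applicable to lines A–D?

Line A: nuts → 10-2; dried → 10-2-1; in bulk → 10-2-1-3. Scheduled 7%. No special measure applies. → 7%.
Line B: oilseed → 10-3; canned → 10-3-2; in bulk → 10-3-2-2. Scheduled 21%. Belmark agreement on 10-1-4-2: 10-3-2-2 not covered. → 21%.
Line C: grain → 10-1; frozen → 10-1-4; in bulk → 10-1-4-2. Scheduled 32%. Dunmara agreement on 10-1: RVC ≥ 60% → 18% available; Dunmara agreement on 10-3-2-2: 10-1-4-2 not covered; preferential 18%. → 18%.
Line D: nuts → 10-2; frozen → 10-2-3; for industrial use → 10-2-3-1. Scheduled 13%. Cassovia agreement on 10-1-2-1: 10-2-3-1 not covered. → 13%.
Sum: 7% + 21% + 18% + 13% = 59%.

59%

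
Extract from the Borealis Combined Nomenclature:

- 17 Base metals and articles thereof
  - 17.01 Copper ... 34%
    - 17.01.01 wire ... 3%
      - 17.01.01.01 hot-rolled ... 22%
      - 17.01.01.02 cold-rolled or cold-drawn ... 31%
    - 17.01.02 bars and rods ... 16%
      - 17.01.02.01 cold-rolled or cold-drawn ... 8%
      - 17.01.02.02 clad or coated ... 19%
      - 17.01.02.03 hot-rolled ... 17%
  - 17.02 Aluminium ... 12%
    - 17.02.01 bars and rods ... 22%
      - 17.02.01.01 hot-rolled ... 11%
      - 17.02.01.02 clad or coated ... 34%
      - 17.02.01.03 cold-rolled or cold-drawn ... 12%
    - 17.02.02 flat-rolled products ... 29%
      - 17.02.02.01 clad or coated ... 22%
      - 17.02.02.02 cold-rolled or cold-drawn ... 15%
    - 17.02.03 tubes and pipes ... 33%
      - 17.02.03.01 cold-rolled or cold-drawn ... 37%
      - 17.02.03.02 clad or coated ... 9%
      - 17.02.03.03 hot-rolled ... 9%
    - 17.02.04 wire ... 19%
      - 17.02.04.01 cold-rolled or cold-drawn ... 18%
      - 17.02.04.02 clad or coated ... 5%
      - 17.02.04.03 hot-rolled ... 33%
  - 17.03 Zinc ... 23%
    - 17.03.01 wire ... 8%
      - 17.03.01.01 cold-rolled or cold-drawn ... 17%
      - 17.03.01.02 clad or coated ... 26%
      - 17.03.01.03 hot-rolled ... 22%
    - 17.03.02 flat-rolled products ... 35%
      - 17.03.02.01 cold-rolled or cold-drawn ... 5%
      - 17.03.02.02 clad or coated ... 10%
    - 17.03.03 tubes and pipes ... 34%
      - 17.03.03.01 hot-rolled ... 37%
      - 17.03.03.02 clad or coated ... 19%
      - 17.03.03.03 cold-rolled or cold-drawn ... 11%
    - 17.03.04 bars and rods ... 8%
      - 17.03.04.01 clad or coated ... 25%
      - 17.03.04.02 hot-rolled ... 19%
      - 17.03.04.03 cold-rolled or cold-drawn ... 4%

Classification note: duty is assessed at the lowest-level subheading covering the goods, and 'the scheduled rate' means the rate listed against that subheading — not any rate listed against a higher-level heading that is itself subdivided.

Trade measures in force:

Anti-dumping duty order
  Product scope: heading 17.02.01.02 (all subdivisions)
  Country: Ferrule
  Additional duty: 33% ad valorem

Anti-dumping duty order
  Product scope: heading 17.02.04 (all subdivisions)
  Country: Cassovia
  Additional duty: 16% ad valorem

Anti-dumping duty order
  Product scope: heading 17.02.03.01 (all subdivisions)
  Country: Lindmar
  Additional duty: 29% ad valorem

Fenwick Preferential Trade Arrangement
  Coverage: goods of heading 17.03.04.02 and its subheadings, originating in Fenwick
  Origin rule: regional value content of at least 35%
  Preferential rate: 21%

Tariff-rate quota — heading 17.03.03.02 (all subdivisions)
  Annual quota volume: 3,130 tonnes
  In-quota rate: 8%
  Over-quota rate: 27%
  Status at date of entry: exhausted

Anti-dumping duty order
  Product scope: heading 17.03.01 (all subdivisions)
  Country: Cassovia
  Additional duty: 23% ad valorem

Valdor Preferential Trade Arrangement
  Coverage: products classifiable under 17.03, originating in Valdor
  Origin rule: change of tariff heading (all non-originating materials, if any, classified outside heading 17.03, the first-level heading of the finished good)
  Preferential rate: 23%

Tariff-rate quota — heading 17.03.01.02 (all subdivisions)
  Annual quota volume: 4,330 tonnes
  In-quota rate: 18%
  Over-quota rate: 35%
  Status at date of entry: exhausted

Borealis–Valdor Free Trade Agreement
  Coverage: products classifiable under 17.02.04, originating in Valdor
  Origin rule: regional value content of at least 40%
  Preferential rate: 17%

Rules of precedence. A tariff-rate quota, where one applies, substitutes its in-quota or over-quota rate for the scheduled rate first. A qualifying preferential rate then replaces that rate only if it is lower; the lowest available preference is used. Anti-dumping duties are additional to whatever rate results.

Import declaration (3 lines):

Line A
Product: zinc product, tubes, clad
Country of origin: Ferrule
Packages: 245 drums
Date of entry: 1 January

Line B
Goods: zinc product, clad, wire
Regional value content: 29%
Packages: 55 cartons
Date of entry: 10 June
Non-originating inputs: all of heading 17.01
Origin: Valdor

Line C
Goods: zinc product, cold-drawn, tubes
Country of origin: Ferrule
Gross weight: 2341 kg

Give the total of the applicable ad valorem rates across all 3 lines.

Line A: zinc → 17.03; tubes → 17.03.03; clad → 17.03.03.02. Scheduled 19%. quota on 17.03.03.02 exhausted → over-quota 27%. → 27%.
Line B: zinc → 17.03; wire → 17.03.01; clad → 17.03.01.02. Scheduled 26%. quota on 17.03.01.02 exhausted → over-quota 35%; Valdor agreement on 17.03: CTH met → 23% available; Valdor agreement on 17.02.04: 17.03.01.02 not covered; preferential 23%. → 23%.
Line C: zinc → 17.03; tubes → 17.03.03; cold-drawn → 17.03.03.03. Scheduled 11%. No special measure applies. → 11%.
Sum: 27% + 23% + 11% = 61%.

61%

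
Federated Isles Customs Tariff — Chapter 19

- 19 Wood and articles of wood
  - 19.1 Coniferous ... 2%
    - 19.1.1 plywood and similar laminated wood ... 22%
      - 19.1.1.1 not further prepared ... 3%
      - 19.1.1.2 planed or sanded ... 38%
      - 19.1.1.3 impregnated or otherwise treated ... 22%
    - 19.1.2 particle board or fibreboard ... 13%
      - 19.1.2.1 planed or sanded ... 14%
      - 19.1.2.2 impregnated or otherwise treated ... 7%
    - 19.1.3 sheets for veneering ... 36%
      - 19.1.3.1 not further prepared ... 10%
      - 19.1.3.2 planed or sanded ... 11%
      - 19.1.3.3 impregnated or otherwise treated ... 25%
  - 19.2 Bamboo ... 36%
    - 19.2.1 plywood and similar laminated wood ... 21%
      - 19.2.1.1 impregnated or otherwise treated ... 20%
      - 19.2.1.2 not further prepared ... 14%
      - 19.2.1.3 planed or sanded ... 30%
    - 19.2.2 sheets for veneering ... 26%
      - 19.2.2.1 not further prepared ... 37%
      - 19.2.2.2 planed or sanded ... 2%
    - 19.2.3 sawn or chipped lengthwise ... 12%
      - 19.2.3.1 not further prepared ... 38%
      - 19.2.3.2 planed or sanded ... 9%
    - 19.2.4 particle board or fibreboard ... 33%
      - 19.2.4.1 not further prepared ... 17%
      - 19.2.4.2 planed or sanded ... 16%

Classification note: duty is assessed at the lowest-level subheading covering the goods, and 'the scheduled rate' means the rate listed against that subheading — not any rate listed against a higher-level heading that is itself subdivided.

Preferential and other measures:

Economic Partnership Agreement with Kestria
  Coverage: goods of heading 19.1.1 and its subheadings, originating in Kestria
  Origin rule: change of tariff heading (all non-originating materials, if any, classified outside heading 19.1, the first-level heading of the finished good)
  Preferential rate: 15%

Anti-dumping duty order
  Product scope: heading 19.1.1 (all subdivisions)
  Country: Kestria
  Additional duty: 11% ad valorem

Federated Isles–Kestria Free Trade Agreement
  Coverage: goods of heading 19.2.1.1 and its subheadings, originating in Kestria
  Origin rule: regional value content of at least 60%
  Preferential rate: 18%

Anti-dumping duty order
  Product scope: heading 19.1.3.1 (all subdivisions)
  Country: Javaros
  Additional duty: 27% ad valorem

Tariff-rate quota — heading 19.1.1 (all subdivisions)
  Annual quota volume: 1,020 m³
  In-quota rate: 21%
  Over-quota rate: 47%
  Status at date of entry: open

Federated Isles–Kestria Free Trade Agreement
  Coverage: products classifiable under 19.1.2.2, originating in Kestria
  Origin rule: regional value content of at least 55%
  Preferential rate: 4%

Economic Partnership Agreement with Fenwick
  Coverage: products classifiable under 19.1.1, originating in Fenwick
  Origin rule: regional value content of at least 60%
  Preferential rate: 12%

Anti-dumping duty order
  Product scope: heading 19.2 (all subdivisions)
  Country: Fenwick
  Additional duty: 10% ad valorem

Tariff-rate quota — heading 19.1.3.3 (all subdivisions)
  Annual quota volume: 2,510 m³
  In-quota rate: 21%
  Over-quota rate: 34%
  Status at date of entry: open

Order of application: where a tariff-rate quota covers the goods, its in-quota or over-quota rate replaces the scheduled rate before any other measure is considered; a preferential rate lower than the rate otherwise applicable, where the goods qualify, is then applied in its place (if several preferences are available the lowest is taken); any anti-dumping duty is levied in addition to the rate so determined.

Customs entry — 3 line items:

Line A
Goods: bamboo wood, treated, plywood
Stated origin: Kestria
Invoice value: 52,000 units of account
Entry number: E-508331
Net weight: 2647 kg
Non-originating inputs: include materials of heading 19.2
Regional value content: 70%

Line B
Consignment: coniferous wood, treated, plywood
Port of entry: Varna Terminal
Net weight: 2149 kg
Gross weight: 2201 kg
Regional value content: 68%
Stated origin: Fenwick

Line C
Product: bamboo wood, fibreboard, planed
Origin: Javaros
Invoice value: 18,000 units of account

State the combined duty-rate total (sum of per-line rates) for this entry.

Line A: bamboo → 19.2; plywood → 19.2.1; treated → 19.2.1.1. Scheduled 20%. Kestria agreement on 19.1.1: 19.2.1.1 not covered; Kestria agreement on 19.2.1.1: RVC ≥ 60% → 18% available; Kestria agreement on 19.1.2.2: 19.2.1.1 not covered; preferential 18%. → 18%.
Line B: coniferous → 19.1; plywood → 19.1.1; treated → 19.1.1.3. Scheduled 22%. quota on 19.1.1 open → in-quota 21%; Fenwick agreement on 19.1.1: RVC ≥ 60% → 12% available; preferential 12%. → 12%.
Line C: bamboo → 19.2; fibreboard → 19.2.4; planed → 19.2.4.2. Scheduled 16%. No special measure applies. → 16%.
Sum: 18% + 12% + 16% = 46%.

46%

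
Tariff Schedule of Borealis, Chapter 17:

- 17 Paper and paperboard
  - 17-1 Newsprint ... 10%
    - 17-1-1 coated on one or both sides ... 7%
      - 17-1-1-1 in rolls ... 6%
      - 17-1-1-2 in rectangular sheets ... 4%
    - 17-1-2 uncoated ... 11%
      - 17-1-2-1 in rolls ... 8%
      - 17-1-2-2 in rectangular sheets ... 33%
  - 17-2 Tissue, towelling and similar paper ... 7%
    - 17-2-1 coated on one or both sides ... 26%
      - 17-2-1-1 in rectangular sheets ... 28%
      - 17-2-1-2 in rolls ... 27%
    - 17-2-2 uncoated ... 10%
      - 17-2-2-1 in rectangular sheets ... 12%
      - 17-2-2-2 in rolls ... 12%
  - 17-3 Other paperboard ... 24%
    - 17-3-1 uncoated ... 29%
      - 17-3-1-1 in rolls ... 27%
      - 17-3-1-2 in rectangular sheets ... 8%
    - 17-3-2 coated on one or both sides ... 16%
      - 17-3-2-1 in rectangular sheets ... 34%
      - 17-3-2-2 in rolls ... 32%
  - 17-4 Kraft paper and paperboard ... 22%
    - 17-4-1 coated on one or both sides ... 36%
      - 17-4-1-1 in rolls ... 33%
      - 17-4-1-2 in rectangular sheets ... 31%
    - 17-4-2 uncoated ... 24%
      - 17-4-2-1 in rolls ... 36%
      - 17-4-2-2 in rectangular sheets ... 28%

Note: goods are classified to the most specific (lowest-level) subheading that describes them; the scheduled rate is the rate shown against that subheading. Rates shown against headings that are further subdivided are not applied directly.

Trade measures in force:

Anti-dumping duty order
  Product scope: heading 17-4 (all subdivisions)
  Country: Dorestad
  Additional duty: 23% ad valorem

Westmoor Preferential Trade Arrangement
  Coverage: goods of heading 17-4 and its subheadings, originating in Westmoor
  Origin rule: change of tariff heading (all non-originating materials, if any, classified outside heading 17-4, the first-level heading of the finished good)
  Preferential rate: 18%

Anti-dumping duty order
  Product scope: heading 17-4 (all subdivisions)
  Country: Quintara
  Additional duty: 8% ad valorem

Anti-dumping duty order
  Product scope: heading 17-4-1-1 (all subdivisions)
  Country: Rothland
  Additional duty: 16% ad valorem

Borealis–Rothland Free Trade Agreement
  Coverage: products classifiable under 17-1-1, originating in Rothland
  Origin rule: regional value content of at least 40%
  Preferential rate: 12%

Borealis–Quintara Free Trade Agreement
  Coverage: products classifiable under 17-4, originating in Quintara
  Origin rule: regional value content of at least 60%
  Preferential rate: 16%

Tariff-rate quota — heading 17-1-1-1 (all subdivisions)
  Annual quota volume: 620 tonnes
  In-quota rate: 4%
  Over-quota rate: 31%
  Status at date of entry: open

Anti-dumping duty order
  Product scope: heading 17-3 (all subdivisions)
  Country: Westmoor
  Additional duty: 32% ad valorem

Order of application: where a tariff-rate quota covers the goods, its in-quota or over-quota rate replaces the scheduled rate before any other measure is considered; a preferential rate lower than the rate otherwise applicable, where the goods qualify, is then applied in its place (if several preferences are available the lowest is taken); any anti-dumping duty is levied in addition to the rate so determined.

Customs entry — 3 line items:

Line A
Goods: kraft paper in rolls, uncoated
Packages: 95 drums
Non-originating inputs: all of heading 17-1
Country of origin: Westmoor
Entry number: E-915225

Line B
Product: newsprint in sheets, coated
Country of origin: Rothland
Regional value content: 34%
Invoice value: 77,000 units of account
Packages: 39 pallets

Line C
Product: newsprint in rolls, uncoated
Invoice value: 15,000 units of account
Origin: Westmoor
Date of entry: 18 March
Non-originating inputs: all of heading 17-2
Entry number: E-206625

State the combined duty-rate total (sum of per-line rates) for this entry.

30%

Line A: kraft paper → 17-4; uncoated → 17-4-2; in rolls → 17-4-2-1. Scheduled 36%. Westmoor agreement on 17-4: CTH met → 18% available; preferential 18%. → 18%.
Line B: newsprint → 17-1; coated → 17-1-1; in sheets → 17-1-1-2. Scheduled 4%. Rothland agreement on 17-1-1: RVC < 40%. → 4%.
Line C: newsprint → 17-1; uncoated → 17-1-2; in rolls → 17-1-2-1. Scheduled 8%. Westmoor agreement on 17-4: 17-1-2-1 not covered. → 8%.
Sum: 18% + 4% + 8% = 30%.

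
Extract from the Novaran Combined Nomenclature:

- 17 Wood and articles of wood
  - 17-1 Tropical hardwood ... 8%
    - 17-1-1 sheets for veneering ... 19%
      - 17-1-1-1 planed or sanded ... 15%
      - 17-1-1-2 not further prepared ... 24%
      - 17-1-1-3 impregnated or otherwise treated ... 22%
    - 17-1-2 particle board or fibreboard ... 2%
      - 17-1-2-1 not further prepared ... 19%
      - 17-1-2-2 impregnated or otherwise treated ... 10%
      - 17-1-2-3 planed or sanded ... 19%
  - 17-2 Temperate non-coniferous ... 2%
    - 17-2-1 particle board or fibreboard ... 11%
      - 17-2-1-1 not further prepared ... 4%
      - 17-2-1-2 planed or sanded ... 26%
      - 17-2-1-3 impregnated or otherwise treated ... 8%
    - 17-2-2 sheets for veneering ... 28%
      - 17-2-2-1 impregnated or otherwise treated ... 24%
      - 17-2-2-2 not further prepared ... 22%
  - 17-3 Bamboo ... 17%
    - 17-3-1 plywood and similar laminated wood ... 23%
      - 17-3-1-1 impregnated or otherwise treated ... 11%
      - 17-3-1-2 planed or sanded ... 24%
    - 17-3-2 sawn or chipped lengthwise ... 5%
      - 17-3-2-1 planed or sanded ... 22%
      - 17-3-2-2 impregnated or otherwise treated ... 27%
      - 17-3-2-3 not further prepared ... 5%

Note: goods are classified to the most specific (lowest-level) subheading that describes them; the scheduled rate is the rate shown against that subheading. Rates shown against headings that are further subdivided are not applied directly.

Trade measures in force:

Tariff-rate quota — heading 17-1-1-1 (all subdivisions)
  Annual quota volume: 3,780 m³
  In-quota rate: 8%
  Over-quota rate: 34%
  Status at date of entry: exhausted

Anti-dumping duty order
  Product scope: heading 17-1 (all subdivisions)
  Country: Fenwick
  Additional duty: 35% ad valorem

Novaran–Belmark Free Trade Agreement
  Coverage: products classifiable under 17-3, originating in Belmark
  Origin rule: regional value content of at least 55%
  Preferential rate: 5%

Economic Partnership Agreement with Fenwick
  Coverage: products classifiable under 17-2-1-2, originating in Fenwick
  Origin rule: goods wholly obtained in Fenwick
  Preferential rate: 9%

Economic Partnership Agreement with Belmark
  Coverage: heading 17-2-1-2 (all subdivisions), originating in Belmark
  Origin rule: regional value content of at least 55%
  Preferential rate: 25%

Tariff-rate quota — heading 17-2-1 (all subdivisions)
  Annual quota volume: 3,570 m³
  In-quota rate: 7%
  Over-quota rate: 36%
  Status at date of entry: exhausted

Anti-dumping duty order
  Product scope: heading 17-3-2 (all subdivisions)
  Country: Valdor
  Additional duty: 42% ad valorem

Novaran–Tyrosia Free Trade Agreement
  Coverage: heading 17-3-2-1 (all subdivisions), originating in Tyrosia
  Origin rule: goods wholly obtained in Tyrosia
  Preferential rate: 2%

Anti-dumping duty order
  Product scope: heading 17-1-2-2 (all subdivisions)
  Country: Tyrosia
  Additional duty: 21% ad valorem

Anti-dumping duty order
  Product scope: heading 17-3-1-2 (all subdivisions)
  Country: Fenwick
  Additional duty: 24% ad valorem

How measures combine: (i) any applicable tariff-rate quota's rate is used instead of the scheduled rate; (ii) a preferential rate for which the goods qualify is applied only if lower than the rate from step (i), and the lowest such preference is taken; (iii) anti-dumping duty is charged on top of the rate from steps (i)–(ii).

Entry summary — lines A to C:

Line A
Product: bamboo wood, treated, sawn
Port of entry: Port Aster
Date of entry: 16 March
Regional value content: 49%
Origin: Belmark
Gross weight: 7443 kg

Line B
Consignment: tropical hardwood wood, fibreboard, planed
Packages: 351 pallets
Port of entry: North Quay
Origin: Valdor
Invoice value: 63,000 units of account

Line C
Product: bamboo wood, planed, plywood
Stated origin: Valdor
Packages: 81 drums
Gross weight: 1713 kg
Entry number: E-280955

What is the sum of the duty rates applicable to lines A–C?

70%

Line A: bamboo → 17-3; sawn → 17-3-2; treated → 17-3-2-2. Scheduled 27%. Belmark agreement on 17-3: RVC < 55%; Belmark agreement on 17-2-1-2: 17-3-2-2 not covered. → 27%.
Line B: tropical hardwood → 17-1; fibreboard → 17-1-2; planed → 17-1-2-3. Scheduled 19%. No special measure applies. → 19%.
Line C: bamboo → 17-3; plywood → 17-3-1; planed → 17-3-1-2. Scheduled 24%. No special measure applies. → 24%.
Sum: 27% + 19% + 24% = 70%.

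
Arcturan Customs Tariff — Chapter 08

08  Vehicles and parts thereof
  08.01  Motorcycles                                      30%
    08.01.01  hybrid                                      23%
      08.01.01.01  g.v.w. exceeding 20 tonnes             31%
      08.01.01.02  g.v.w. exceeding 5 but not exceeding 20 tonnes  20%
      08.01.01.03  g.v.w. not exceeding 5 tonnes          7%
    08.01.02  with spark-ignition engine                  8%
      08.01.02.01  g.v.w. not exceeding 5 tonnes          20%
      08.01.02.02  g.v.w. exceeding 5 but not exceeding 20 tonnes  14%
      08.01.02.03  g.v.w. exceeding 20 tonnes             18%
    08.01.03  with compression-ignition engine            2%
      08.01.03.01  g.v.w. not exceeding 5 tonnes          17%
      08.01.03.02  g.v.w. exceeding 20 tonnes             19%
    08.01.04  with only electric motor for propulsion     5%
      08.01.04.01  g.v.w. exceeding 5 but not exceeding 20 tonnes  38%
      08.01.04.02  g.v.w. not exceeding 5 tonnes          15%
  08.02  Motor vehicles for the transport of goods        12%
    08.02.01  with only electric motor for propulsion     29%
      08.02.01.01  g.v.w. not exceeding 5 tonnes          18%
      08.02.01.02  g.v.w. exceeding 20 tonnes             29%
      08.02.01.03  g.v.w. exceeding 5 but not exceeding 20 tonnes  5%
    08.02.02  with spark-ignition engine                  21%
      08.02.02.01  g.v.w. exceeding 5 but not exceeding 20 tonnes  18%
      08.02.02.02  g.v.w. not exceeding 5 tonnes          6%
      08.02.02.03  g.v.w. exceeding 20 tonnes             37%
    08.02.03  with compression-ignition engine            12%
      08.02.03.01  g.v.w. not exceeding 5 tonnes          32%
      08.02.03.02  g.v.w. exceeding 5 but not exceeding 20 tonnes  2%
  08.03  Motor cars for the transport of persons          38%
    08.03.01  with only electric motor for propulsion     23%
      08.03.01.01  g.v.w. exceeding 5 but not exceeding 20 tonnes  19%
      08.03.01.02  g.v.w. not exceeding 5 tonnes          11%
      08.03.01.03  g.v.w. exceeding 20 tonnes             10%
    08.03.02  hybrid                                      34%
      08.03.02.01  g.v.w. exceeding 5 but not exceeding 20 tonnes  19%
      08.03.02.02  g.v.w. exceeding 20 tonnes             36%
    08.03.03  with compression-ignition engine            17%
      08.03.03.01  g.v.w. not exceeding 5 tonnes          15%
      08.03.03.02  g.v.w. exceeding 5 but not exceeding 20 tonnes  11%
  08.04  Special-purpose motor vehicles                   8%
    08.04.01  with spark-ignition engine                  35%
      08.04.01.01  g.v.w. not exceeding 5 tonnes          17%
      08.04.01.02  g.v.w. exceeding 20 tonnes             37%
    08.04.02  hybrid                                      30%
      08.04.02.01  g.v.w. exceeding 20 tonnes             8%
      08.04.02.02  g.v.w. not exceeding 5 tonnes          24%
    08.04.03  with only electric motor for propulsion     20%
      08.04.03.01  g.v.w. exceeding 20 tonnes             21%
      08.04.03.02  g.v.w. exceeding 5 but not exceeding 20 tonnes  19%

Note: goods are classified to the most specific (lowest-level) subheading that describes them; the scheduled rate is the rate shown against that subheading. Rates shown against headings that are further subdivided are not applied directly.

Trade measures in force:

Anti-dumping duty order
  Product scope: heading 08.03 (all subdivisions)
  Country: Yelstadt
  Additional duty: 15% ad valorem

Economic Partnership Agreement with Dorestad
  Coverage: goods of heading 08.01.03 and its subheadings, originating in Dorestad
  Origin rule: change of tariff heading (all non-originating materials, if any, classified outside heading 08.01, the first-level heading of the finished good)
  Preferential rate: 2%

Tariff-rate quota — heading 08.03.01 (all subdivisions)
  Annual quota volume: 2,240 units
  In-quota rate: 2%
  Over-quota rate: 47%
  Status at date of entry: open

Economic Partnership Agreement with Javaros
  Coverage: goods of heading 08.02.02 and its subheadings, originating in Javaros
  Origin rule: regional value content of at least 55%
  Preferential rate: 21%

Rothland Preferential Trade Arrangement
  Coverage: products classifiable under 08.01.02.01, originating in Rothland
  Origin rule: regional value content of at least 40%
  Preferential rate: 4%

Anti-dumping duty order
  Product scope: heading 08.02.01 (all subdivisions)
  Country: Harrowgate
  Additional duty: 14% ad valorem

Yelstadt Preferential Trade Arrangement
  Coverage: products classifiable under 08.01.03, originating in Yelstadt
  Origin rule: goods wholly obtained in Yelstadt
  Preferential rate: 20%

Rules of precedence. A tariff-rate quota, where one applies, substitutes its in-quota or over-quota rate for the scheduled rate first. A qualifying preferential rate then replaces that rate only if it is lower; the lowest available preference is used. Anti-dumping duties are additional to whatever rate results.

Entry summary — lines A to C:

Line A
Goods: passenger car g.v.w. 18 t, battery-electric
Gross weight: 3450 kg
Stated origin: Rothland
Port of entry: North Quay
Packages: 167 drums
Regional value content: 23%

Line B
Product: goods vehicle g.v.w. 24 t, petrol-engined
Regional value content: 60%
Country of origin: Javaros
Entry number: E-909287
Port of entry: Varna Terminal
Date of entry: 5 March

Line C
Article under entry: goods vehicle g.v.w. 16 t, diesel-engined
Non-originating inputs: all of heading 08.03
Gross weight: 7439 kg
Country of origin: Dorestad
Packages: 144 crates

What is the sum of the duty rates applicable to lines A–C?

25%

Line A: passenger car → 08.03; battery-electric → 08.03.01; g.v.w. 18 t → 08.03.01.01. Scheduled 19%. quota on 08.03.01 open → in-quota 2%; Rothland agreement on 08.01.02.01: 08.03.01.01 not covered. → 2%.
Line B: goods vehicle → 08.02; petrol-engined → 08.02.02; g.v.w. 24 t → 08.02.02.03. Scheduled 37%. Javaros agreement on 08.02.02: RVC ≥ 55% → 21% available; preferential 21%. → 21%.
Line C: goods vehicle → 08.02; diesel-engined → 08.02.03; g.v.w. 16 t → 08.02.03.02. Scheduled 2%. Dorestad agreement on 08.01.03: 08.02.03.02 not covered. → 2%.
Sum: 2% + 21% + 2% = 25%.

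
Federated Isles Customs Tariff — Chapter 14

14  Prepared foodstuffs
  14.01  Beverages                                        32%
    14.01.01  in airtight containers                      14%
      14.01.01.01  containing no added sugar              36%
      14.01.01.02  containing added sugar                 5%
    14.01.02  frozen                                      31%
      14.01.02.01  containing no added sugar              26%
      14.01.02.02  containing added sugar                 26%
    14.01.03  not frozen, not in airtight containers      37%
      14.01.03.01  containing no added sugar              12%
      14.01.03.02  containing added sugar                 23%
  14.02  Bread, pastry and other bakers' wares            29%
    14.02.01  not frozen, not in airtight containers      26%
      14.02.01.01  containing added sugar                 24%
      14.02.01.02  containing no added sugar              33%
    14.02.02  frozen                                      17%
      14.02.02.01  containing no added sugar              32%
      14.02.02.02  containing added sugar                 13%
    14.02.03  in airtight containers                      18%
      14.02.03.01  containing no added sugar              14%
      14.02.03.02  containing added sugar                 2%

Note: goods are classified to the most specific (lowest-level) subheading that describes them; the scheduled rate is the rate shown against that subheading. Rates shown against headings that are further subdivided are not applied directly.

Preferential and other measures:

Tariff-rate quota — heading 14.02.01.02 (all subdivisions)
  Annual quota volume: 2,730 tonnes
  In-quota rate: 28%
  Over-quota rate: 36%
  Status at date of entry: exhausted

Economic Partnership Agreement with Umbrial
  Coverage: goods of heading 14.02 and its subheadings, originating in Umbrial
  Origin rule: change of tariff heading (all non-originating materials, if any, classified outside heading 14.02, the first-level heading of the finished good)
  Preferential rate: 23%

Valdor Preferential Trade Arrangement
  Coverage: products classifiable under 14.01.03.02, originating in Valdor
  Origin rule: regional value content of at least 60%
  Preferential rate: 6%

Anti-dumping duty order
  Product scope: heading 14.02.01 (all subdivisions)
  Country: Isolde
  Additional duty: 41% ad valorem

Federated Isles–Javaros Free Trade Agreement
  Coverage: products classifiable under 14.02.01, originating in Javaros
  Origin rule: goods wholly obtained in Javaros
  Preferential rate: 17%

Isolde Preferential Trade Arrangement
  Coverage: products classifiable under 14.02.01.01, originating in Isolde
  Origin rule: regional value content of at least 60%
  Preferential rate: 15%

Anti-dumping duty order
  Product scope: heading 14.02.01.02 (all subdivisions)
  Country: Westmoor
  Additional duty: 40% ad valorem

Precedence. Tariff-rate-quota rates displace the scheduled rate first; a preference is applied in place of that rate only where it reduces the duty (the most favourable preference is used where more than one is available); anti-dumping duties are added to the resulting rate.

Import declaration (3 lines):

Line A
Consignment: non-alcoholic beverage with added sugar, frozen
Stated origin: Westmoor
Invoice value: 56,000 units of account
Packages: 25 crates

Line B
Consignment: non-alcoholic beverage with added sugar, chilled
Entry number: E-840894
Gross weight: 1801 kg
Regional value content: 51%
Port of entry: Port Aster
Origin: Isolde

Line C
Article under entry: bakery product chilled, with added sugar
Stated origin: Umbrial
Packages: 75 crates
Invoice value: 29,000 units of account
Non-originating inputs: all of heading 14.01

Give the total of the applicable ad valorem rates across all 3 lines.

Line A: non-alcoholic beverage → 14.01; frozen → 14.01.02; with added sugar → 14.01.02.02. Scheduled 26%. No special measure applies. → 26%.
Line B: non-alcoholic beverage → 14.01; chilled → 14.01.03; with added sugar → 14.01.03.02. Scheduled 23%. Isolde agreement on 14.02.01.01: 14.01.03.02 not covered. → 23%.
Line C: bakery product → 14.02; chilled → 14.02.01; with added sugar → 14.02.01.01. Scheduled 24%. Umbrial agreement on 14.02: CTH met → 23% available; preferential 23%. → 23%.
Sum: 26% + 23% + 23% = 72%.

72%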